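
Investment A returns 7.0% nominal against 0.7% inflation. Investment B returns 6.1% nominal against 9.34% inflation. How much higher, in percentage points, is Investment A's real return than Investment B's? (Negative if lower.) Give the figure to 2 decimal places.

9.22

Investment A real return: 1.070/1.007 − 1 = 6.256%.
Investment B real return: 1.061/1.0934 − 1 = -2.963%.
Difference: 6.256 − (-2.963) = 9.219 pp.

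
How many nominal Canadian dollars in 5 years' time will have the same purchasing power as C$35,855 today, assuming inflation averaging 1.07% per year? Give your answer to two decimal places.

C$37,814.73

Cumulative price-level factor: (1+1.07%)^5 ≈ 1.0546572161.
Multiplying C$35,855 by the price-level factor gives the future nominal sum.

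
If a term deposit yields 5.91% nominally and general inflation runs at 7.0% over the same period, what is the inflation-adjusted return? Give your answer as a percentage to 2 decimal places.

Real return via the Fisher equation: (1 + 5.91%)/(1 + 7.0%) − 1 = 1.0591/1.070 − 1 ≈ -0.01019.

-1.02%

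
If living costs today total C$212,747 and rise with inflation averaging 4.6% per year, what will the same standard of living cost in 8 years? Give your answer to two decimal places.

C$304,871.57

Cumulative price-level factor: (1+4.6%)^8 ≈ 1.4330240406.
The nominal amount required is C$212,747 scaled up by that factor.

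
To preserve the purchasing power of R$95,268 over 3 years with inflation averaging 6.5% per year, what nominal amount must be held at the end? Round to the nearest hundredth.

Cumulative price-level factor: (1+6.5%)^3 = 1.207949625.
Multiplying R$95,268 by the price-level factor gives the future nominal sum.

R$115,078.94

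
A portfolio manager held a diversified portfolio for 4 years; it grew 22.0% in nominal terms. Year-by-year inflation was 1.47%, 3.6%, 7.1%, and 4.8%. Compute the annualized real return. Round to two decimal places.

0.84%

Cumulative inflation factor: 1.0147 × 1.036 × 1.071 × 1.048 ≈ 1.17991.
Nominal growth factor: 1.22000. Real growth factor = 1.22000 / 1.17991 ≈ 1.03398.
Annualized: 1.03398^(1/4) − 1 ≈ 0.00839.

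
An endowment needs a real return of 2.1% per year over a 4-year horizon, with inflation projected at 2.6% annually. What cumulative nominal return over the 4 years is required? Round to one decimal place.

20.4%

Required annual nominal rate: (1+2.1%)(1+2.6%) − 1 = 4.7546%.
Cumulative over 4 years: (1 + 0.047546)^4 − 1 ≈ 0.20418.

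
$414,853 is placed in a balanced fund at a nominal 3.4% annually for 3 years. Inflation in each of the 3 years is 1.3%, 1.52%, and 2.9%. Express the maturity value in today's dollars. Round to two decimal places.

Nominal value at maturity: $414,853 × (1 + 3.4%)^3 ≈ $458,623.02.
Price-level factor over 3 years: 1.013 × 1.0152 × 1.029 = 1.0582211304.
The maturity value deflated by that factor is the answer in today's purchasing power.

$433,390.53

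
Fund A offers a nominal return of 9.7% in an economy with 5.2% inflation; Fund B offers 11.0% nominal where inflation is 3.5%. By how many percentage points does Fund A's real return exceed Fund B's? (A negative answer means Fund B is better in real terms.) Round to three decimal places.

-2.969

Fund A real return: 1.097/1.052 − 1 = 4.2776%.
Fund B real return: 1.110/1.035 − 1 = 7.2464%.
Difference: 4.2776 − 7.2464 = -2.9688 pp.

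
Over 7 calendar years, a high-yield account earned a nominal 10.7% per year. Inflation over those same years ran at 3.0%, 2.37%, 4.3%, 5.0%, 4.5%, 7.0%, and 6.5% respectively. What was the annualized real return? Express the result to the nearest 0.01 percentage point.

5.78%

Cumulative inflation factor: 1.030 × 1.0237 × 1.043 × 1.050 × 1.045 × 1.070 × 1.065 ≈ 1.37510.
Nominal growth factor: 2.03720. Real growth factor = 2.03720 / 1.37510 ≈ 1.48149.
Annualized: 1.48149^(1/7) − 1 ≈ 0.05776.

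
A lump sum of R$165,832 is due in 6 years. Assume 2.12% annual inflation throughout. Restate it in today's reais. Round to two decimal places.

R$146,218.90

Price-level factor over 6 years: (1 + 2.12%)^6 ≈ 1.1341352183.
Purchasing power today: R$165,832 divided by that factor.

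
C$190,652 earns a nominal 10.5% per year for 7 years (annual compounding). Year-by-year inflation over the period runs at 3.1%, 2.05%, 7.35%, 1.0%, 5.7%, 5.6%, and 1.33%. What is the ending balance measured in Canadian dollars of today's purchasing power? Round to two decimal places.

Nominal value at maturity: C$190,652 × (1 + 10.5%)^7 ≈ C$383,510.55.
Price-level factor over 7 years: 1.031 × 1.0205 × 1.0735 × 1.010 × 1.057 × 1.056 × 1.0133 ≈ 1.2902445849.
Dividing the nominal maturity value by the price-level factor gives the value in today's money.

C$297,238.64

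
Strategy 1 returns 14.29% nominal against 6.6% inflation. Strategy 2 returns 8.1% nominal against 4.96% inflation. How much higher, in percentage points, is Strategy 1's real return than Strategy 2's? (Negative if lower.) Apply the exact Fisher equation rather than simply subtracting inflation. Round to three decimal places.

Strategy 1 real return: 1.1429/1.066 − 1 = 7.2139%.
Strategy 2 real return: 1.081/1.0496 − 1 = 2.9916%.
Difference: 7.2139 − 2.9916 = 4.2223 pp.

4.222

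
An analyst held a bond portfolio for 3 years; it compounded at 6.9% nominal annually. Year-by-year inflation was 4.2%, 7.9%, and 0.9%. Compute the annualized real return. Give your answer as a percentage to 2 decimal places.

2.50%

Cumulative inflation factor: 1.042 × 1.079 × 1.009 ≈ 1.13444.
Nominal growth factor: 1.22161. Real growth factor = 1.22161 / 1.13444 ≈ 1.07684.
Annualized: 1.07684^(1/3) − 1 ≈ 0.02499.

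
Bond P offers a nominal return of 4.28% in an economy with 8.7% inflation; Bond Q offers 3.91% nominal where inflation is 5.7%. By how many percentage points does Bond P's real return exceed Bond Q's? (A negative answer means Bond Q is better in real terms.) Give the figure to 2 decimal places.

Bond P real return: 1.0428/1.087 − 1 = -4.066%.
Bond Q real return: 1.0391/1.057 − 1 = -1.693%.
Difference: -4.066 − (-1.693) = -2.373 pp.

-2.37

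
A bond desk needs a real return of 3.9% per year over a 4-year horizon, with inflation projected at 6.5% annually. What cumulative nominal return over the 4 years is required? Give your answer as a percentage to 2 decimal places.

49.92%

Required annual nominal rate: (1+3.9%)(1+6.5%) − 1 = 10.6535%.
Cumulative over 4 years: (1 + 0.106535)^4 − 1 ≈ 0.49920.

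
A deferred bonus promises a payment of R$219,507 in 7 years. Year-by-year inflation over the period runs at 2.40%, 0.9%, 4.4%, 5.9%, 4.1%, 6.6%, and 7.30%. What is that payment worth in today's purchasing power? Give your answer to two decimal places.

Price-level factor over 7 years: 1.0240 × 1.009 × 1.044 × 1.059 × 1.041 × 1.066 × 1.0730 ≈ 1.3601764080.
Purchasing power today: R$219,507 divided by that factor.

R$161,381.27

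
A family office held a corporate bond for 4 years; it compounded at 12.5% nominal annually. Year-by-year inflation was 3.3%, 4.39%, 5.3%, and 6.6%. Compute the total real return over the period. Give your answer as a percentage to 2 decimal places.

32.33%

Cumulative inflation factor: 1.033 × 1.0439 × 1.053 × 1.066 ≈ 1.21044.
Nominal growth factor: 1.60181. Real growth factor = 1.60181 / 1.21044 ≈ 1.32332.
Total real return ≈ 32.3321%.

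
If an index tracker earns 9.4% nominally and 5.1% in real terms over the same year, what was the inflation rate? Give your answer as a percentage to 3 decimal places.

From (1+r_nom) = (1+r_real)(1+π), we get 1+π = (1 + 9.4%)/(1 + 5.1%) = 1.094/1.051 ≈ 1.04091.
So π ≈ 4.0913%.

4.091%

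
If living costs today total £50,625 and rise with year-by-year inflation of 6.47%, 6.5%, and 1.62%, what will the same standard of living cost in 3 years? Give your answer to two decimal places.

£58,333.91

Cumulative price-level factor: 1.0647 × 1.065 × 1.0162 = 1.1522747691.
The nominal amount required is £50,625 scaled up by that factor.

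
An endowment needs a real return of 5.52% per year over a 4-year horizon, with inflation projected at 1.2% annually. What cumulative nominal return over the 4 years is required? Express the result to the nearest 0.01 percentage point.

Required annual nominal rate: (1+5.52%)(1+1.2%) − 1 = 6.78624%.
Cumulative over 4 years: (1 + 0.0678624)^4 − 1 ≈ 0.30035.

30.04%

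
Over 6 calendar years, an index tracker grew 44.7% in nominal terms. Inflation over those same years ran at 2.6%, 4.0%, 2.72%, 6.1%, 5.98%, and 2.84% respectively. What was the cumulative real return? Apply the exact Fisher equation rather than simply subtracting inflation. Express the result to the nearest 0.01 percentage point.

14.16%

Cumulative inflation factor: 1.026 × 1.040 × 1.0272 × 1.061 × 1.0598 × 1.0284 ≈ 1.26747.
Nominal growth factor: 1.44700. Real growth factor = 1.44700 / 1.26747 ≈ 1.14165.
Total real return ≈ 14.1646%.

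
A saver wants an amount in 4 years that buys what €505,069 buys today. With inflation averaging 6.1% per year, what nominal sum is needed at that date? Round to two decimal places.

€640,047.56

Cumulative price-level factor: (1+6.1%)^4 ≈ 1.2672477698.
The nominal amount required is €505,069 scaled up by that factor.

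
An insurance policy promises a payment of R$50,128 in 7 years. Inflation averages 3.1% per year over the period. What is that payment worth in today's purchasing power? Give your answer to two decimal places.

Price-level factor over 7 years: (1 + 3.1%)^7 ≈ 1.2382566157.
Purchasing power today: R$50,128 divided by that factor.

R$40,482.72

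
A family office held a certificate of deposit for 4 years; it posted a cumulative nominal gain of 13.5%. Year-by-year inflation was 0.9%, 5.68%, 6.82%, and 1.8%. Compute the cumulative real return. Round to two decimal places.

Cumulative inflation factor: 1.009 × 1.0568 × 1.0682 × 1.018 ≈ 1.15954.
Nominal growth factor: 1.13500. Real growth factor = 1.13500 / 1.15954 ≈ 0.97884.
Total real return ≈ -2.1160%.

-2.12%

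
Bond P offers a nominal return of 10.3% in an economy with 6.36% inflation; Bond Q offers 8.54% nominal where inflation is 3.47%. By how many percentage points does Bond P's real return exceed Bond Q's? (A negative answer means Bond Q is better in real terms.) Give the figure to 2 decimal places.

-1.20

Bond P real return: 1.103/1.0636 − 1 = 3.704%.
Bond Q real return: 1.0854/1.0347 − 1 = 4.900%.
Difference: 3.704 − 4.900 = -1.196 pp.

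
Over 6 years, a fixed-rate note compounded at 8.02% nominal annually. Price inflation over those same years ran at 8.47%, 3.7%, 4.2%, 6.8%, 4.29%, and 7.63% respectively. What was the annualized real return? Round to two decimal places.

2.07%

Cumulative inflation factor: 1.0847 × 1.037 × 1.042 × 1.068 × 1.0429 × 1.0763 ≈ 1.40509.
Nominal growth factor: 1.58864. Real growth factor = 1.58864 / 1.40509 ≈ 1.13063.
Annualized: 1.13063^(1/6) − 1 ≈ 0.02067.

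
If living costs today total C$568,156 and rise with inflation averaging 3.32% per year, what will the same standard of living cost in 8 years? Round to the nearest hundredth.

Cumulative price-level factor: (1+3.32%)^8 ≈ 1.2985993466.
The nominal amount required is C$568,156 scaled up by that factor.

C$737,807.01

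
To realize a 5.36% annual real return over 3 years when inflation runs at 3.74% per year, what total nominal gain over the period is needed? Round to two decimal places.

Required annual nominal rate: (1+5.36%)(1+3.74%) − 1 = 9.300464%.
Cumulative over 3 years: (1 + 0.09300464)^3 − 1 ≈ 0.30577.

30.58%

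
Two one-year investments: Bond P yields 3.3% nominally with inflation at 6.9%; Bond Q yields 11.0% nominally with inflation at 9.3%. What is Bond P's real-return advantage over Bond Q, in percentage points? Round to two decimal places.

Bond P real return: 1.033/1.069 − 1 = -3.368%.
Bond Q real return: 1.110/1.093 − 1 = 1.555%.
Difference: -3.368 − 1.555 = -4.923 pp.

-4.92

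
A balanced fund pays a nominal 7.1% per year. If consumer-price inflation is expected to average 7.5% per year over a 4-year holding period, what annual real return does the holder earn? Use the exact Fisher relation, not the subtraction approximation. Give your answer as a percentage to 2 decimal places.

With constant rates the annual real return is the same each year: (1+7.1%)/(1+7.5%) − 1 = -0.00372.

-0.37%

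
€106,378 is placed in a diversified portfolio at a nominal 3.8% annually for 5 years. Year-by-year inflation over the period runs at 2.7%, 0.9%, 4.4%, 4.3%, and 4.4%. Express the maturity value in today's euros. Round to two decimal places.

€108,815.73

Nominal value at maturity: €106,378 × (1 + 3.8%)^5 ≈ €128,185.41.
Price-level factor over 5 years: 1.027 × 1.009 × 1.044 × 1.043 × 1.044 ≈ 1.1780044081.
Dividing the nominal maturity value by the price-level factor gives the value in today's money.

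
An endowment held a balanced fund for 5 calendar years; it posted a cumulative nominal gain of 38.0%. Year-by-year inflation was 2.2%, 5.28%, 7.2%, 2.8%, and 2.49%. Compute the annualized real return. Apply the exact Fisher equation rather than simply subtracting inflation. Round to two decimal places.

2.58%

Cumulative inflation factor: 1.022 × 1.0528 × 1.072 × 1.028 × 1.0249 ≈ 1.21525.
Nominal growth factor: 1.38000. Real growth factor = 1.38000 / 1.21525 ≈ 1.13557.
Annualized: 1.13557^(1/5) − 1 ≈ 0.02575.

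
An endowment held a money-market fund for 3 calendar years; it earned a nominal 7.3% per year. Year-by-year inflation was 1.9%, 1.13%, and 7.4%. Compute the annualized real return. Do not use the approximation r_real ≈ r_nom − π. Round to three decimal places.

Cumulative inflation factor: 1.019 × 1.0113 × 1.074 ≈ 1.10677.
Nominal growth factor: 1.23538. Real growth factor = 1.23538 / 1.10677 ≈ 1.11620.
Annualized: 1.11620^(1/3) − 1 ≈ 0.03732.

3.732%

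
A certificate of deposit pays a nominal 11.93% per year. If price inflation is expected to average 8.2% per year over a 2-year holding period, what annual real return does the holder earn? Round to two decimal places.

With constant rates the annual real return is the same each year: (1+11.93%)/(1+8.2%) − 1 = 0.03447.

3.45%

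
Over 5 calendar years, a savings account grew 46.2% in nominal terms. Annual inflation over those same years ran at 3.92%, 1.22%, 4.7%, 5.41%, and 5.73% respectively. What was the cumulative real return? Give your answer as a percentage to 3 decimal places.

19.112%

Cumulative inflation factor: 1.0392 × 1.0122 × 1.047 × 1.0541 × 1.0573 ≈ 1.22742.
Nominal growth factor: 1.46200. Real growth factor = 1.46200 / 1.22742 ≈ 1.19112.
Total real return ≈ 19.1119%.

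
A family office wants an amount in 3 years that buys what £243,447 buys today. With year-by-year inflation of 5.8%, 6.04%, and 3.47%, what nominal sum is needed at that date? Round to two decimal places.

Cumulative price-level factor: 1.058 × 1.0604 × 1.0347 ≈ 1.1608332410.
Multiplying £243,447 by the price-level factor gives the future nominal sum.

£282,601.37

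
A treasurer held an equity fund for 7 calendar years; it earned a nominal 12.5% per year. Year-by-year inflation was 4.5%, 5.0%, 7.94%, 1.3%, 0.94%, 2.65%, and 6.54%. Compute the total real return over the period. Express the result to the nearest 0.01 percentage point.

72.20%

Cumulative inflation factor: 1.045 × 1.050 × 1.0794 × 1.013 × 1.0094 × 1.0265 × 1.0654 ≈ 1.32444.
Nominal growth factor: 2.28070. Real growth factor = 2.28070 / 1.32444 ≈ 1.72201.
Total real return ≈ 72.2008%.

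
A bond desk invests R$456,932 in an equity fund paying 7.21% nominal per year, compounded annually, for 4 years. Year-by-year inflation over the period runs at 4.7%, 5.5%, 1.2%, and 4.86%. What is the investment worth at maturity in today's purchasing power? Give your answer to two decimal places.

R$514,995.28

Nominal value at maturity: R$456,932 × (1 + 7.21%)^4 ≈ R$603,660.50.
Price-level factor over 4 years: 1.047 × 1.055 × 1.012 × 1.0486 ≈ 1.1721670450.
The maturity value deflated by that factor is the answer in today's purchasing power.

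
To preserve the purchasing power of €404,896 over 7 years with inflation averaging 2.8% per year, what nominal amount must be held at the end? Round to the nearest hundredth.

€491,241.77

Cumulative price-level factor: (1+2.8%)^7 ≈ 1.2132541978.
Multiplying €404,896 by the price-level factor gives the future nominal sum.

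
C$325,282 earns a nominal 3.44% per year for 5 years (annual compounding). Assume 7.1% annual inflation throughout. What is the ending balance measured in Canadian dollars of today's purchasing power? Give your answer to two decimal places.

C$273,372.76

Nominal value at maturity: C$325,282 × (1 + 3.44%)^5 ≈ C$385,214.47.
Price-level factor over 5 years: (1 + 7.1%)^5 ≈ 1.4091179726.
Dividing the nominal maturity value by the price-level factor gives the value in today's money.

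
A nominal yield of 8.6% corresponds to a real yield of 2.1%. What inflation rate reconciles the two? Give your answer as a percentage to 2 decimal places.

From (1+r_nom) = (1+r_real)(1+π), we get 1+π = (1 + 8.6%)/(1 + 2.1%) = 1.086/1.021 ≈ 1.06366.
So π ≈ 6.3663%.

6.37%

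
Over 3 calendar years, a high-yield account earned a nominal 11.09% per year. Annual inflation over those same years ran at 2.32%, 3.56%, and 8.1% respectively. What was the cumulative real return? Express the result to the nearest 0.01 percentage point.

Cumulative inflation factor: 1.0232 × 1.0356 × 1.081 ≈ 1.14546.
Nominal growth factor: 1.37096. Real growth factor = 1.37096 / 1.14546 ≈ 1.19687.
Total real return ≈ 19.6869%.

19.69%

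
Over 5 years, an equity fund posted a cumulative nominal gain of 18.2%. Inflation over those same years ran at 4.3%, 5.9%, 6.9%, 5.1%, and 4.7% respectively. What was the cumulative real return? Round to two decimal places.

Cumulative inflation factor: 1.043 × 1.059 × 1.069 × 1.051 × 1.047 ≈ 1.29929.
Nominal growth factor: 1.18200. Real growth factor = 1.18200 / 1.29929 ≈ 0.90972.
Total real return ≈ -9.0275%.

-9.03%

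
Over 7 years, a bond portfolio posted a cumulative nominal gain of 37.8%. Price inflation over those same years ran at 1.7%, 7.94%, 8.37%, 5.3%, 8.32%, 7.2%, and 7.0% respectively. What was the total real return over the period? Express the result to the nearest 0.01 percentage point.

Cumulative inflation factor: 1.017 × 1.0794 × 1.0837 × 1.053 × 1.0832 × 1.072 × 1.070 ≈ 1.55642.
Nominal growth factor: 1.37800. Real growth factor = 1.37800 / 1.55642 ≈ 0.88536.
Total real return ≈ -11.4637%.

-11.46%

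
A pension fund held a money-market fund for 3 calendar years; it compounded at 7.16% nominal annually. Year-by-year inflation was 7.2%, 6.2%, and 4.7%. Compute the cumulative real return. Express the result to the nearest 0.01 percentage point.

3.24%

Cumulative inflation factor: 1.072 × 1.062 × 1.047 ≈ 1.19197.
Nominal growth factor: 1.23055. Real growth factor = 1.23055 / 1.19197 ≈ 1.03236.
Total real return ≈ 3.2362%.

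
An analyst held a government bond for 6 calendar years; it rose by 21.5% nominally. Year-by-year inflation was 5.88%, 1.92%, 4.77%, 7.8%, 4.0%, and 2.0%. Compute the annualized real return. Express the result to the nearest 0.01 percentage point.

-1.03%

Cumulative inflation factor: 1.0588 × 1.0192 × 1.0477 × 1.078 × 1.040 × 1.020 ≈ 1.29289.
Nominal growth factor: 1.21500. Real growth factor = 1.21500 / 1.29289 ≈ 0.93975.
Annualized: 0.93975^(1/6) − 1 ≈ -0.01030.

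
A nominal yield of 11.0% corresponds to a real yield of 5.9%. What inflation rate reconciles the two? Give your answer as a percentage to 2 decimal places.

From (1+r_nom) = (1+r_real)(1+π), we get 1+π = (1 + 11.0%)/(1 + 5.9%) = 1.110/1.059 ≈ 1.04816.
So π ≈ 4.8159%.

4.82%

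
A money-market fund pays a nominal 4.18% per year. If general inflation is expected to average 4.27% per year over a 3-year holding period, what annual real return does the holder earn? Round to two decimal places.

-0.09%

With constant rates the annual real return is the same each year: (1+4.18%)/(1+4.27%) − 1 = -0.00086.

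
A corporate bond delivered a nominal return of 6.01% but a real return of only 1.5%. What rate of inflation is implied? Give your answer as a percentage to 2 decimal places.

4.44%

From (1+r_nom) = (1+r_real)(1+π), we get 1+π = (1 + 6.01%)/(1 + 1.5%) = 1.0601/1.015 ≈ 1.04443.
So π ≈ 4.4433%.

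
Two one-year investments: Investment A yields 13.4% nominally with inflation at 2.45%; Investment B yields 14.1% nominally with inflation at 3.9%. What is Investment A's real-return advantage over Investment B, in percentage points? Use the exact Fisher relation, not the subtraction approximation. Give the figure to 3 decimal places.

0.871

Investment A real return: 1.134/1.0245 − 1 = 10.6881%.
Investment B real return: 1.141/1.039 − 1 = 9.8171%.
Difference: 10.6881 − 9.8171 = 0.8710 pp.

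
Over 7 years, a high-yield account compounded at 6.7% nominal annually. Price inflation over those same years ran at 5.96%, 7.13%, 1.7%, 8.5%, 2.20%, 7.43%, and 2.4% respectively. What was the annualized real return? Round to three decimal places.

Cumulative inflation factor: 1.0596 × 1.0713 × 1.017 × 1.085 × 1.0220 × 1.0743 × 1.024 ≈ 1.40825.
Nominal growth factor: 1.57453. Real growth factor = 1.57453 / 1.40825 ≈ 1.11807.
Annualized: 1.11807^(1/7) − 1 ≈ 0.01607.

1.607%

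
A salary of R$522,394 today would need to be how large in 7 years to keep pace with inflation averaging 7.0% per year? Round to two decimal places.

Cumulative price-level factor: (1+7.0%)^7 ≈ 1.6057814765.
The nominal amount required is R$522,394 scaled up by that factor.

R$838,850.61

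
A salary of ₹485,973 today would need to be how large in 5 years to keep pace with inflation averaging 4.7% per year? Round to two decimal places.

Cumulative price-level factor: (1+4.7%)^5 ≈ 1.2581528578.
Multiplying ₹485,973 by the price-level factor gives the future nominal sum.

₹611,428.32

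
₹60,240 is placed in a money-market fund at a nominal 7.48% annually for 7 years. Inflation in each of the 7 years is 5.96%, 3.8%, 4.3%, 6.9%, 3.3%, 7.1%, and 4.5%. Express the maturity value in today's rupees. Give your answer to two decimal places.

₹70,399.76

Nominal value at maturity: ₹60,240 × (1 + 7.48%)^7 ≈ ₹99,811.04.
Price-level factor over 7 years: 1.0596 × 1.038 × 1.043 × 1.069 × 1.033 × 1.071 × 1.045 ≈ 1.4177752792.
The maturity value deflated by that factor is the answer in today's purchasing power.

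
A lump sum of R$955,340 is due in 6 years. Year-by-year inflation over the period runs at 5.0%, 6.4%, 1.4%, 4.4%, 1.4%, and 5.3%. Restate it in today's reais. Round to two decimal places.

R$756,523.21

Price-level factor over 6 years: 1.050 × 1.064 × 1.014 × 1.044 × 1.014 × 1.053 ≈ 1.2628032963.
Purchasing power today: R$955,340 divided by that factor.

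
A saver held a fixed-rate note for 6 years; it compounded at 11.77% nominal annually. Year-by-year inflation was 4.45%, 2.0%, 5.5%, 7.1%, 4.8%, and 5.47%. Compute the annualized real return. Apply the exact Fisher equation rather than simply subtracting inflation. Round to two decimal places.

Cumulative inflation factor: 1.0445 × 1.020 × 1.055 × 1.071 × 1.048 × 1.0547 ≈ 1.33058.
Nominal growth factor: 1.94963. Real growth factor = 1.94963 / 1.33058 ≈ 1.46525.
Annualized: 1.46525^(1/6) − 1 ≈ 0.06574.

6.57%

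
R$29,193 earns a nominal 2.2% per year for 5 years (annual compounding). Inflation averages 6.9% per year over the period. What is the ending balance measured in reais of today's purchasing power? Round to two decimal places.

R$23,315.50

Nominal value at maturity: R$29,193 × (1 + 2.2%)^5 ≈ R$32,548.67.
Price-level factor over 5 years: (1 + 6.9%)^5 ≈ 1.3960099896.
The maturity value deflated by that factor is the answer in today's purchasing power.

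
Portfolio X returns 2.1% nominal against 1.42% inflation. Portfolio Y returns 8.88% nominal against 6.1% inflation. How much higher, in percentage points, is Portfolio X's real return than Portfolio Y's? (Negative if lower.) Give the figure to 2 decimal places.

-1.95

Portfolio X real return: 1.021/1.0142 − 1 = 0.670%.
Portfolio Y real return: 1.0888/1.061 − 1 = 2.620%.
Difference: 0.670 − 2.620 = -1.950 pp.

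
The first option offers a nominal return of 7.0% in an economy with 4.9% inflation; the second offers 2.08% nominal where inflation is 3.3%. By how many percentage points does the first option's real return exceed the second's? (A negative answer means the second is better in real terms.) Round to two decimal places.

The first option real return: 1.070/1.049 − 1 = 2.002%.
The second real return: 1.0208/1.033 − 1 = -1.181%.
Difference: 2.002 − (-1.181) = 3.183 pp.

3.18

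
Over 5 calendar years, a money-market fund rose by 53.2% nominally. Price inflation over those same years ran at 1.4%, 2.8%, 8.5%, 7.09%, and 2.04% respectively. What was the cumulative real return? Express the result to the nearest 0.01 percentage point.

23.96%

Cumulative inflation factor: 1.014 × 1.028 × 1.085 × 1.0709 × 1.0204 ≈ 1.23589.
Nominal growth factor: 1.53200. Real growth factor = 1.53200 / 1.23589 ≈ 1.23959.
Total real return ≈ 23.9591%.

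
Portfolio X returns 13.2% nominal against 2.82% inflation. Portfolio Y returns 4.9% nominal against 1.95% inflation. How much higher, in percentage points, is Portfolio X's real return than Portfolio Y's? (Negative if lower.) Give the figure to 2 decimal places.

Portfolio X real return: 1.132/1.0282 − 1 = 10.095%.
Portfolio Y real return: 1.049/1.0195 − 1 = 2.894%.
Difference: 10.095 − 2.894 = 7.201 pp.

7.20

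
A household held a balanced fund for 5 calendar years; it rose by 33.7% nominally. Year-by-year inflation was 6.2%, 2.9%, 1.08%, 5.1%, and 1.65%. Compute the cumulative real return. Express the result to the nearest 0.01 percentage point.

13.30%

Cumulative inflation factor: 1.062 × 1.029 × 1.0108 × 1.051 × 1.0165 ≈ 1.18009.
Nominal growth factor: 1.33700. Real growth factor = 1.33700 / 1.18009 ≈ 1.13296.
Total real return ≈ 13.2964%.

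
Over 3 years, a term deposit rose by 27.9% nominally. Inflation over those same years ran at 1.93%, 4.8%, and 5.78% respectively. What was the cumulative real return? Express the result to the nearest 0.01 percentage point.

13.19%

Cumulative inflation factor: 1.0193 × 1.048 × 1.0578 ≈ 1.12997.
Nominal growth factor: 1.27900. Real growth factor = 1.27900 / 1.12997 ≈ 1.13189.
Total real return ≈ 13.1889%.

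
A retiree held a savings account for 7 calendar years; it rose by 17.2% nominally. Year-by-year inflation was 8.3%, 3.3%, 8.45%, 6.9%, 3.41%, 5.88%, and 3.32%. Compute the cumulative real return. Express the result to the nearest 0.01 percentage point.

-20.12%

Cumulative inflation factor: 1.083 × 1.033 × 1.0845 × 1.069 × 1.0341 × 1.0588 × 1.0332 ≈ 1.46723.
Nominal growth factor: 1.17200. Real growth factor = 1.17200 / 1.46723 ≈ 0.79879.
Total real return ≈ -20.1214%.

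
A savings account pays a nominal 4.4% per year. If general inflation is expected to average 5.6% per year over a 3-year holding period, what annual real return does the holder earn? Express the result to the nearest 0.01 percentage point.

-1.14%

With constant rates the annual real return is the same each year: (1+4.4%)/(1+5.6%) − 1 = -0.01136.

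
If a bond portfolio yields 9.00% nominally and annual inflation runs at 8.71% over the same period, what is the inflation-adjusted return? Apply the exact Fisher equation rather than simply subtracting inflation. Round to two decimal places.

0.27%

Real return via the Fisher equation: (1 + 9.00%)/(1 + 8.71%) − 1 = 1.0900/1.0871 − 1 ≈ 0.00267.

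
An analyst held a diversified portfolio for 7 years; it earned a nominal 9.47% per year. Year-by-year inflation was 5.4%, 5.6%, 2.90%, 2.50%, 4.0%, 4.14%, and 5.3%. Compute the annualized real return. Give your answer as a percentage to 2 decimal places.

Cumulative inflation factor: 1.054 × 1.056 × 1.0290 × 1.0250 × 1.040 × 1.0414 × 1.053 ≈ 1.33882.
Nominal growth factor: 1.88393. Real growth factor = 1.88393 / 1.33882 ≈ 1.40716.
Annualized: 1.40716^(1/7) − 1 ≈ 0.05001.

5.00%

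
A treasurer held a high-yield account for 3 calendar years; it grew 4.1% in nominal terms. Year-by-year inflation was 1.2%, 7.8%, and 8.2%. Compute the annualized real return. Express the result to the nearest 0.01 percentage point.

Cumulative inflation factor: 1.012 × 1.078 × 1.082 ≈ 1.18039.
Nominal growth factor: 1.04100. Real growth factor = 1.04100 / 1.18039 ≈ 0.88191.
Annualized: 0.88191^(1/3) − 1 ≈ -0.04102.

-4.10%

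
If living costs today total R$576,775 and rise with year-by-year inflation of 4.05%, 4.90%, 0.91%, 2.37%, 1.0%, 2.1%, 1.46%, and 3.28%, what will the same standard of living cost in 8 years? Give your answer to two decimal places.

Cumulative price-level factor: 1.0405 × 1.0490 × 1.0091 × 1.0237 × 1.010 × 1.021 × 1.0146 × 1.0328 ≈ 1.2183797867.
Multiplying R$576,775 by the price-level factor gives the future nominal sum.

R$702,731.00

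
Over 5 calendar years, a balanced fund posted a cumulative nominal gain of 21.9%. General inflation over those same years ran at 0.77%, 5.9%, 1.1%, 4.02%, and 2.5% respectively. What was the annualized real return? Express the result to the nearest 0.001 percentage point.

Cumulative inflation factor: 1.0077 × 1.059 × 1.011 × 1.0402 × 1.025 ≈ 1.15032.
Nominal growth factor: 1.21900. Real growth factor = 1.21900 / 1.15032 ≈ 1.05970.
Annualized: 1.05970^(1/5) − 1 ≈ 0.01167.

1.167%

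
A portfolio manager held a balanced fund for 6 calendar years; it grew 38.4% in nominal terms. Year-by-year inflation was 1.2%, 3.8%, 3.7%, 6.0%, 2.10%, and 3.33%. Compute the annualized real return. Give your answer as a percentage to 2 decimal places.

Cumulative inflation factor: 1.012 × 1.038 × 1.037 × 1.060 × 1.0210 × 1.0333 ≈ 1.21819.
Nominal growth factor: 1.38400. Real growth factor = 1.38400 / 1.21819 ≈ 1.13611.
Annualized: 1.13611^(1/6) − 1 ≈ 0.02150.

2.15%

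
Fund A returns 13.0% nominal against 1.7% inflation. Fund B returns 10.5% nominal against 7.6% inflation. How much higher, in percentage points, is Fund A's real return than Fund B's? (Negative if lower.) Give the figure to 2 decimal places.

Fund A real return: 1.130/1.017 − 1 = 11.111%.
Fund B real return: 1.105/1.076 − 1 = 2.695%.
Difference: 11.111 − 2.695 = 8.416 pp.

8.42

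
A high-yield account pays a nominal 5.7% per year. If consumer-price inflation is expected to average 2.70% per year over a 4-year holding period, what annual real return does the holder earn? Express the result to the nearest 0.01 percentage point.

With constant rates the annual real return is the same each year: (1+5.7%)/(1+2.70%) − 1 = 0.02921.

2.92%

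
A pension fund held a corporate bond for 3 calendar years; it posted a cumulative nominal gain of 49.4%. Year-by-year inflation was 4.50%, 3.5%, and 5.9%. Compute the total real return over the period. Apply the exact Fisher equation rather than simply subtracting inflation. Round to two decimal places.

30.44%

Cumulative inflation factor: 1.0450 × 1.035 × 1.059 ≈ 1.14539.
Nominal growth factor: 1.49400. Real growth factor = 1.49400 / 1.14539 ≈ 1.30436.
Total real return ≈ 30.4362%.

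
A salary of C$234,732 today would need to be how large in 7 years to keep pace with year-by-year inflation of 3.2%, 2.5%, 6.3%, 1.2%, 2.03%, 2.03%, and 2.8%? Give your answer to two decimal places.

Cumulative price-level factor: 1.032 × 1.025 × 1.063 × 1.012 × 1.0203 × 1.0203 × 1.028 ≈ 1.2177726828.
The nominal amount required is C$234,732 scaled up by that factor.

C$285,850.22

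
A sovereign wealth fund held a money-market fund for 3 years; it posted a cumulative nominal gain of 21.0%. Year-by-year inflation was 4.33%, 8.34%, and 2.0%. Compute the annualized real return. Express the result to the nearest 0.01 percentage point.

Cumulative inflation factor: 1.0433 × 1.0834 × 1.020 ≈ 1.15292.
Nominal growth factor: 1.21000. Real growth factor = 1.21000 / 1.15292 ≈ 1.04951.
Annualized: 1.04951^(1/3) − 1 ≈ 0.01624.

1.62%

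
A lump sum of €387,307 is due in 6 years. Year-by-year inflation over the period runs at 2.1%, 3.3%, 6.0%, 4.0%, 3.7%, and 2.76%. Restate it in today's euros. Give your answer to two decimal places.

€312,598.74

Price-level factor over 6 years: 1.021 × 1.033 × 1.060 × 1.040 × 1.037 × 1.0276 ≈ 1.2389909100.
Purchasing power today: €387,307 divided by that factor.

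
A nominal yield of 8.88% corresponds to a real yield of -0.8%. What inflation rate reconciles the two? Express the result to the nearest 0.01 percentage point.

9.76%

From (1+r_nom) = (1+r_real)(1+π), we get 1+π = (1 + 8.88%)/(1 − 0.8%) = 1.0888/0.992 ≈ 1.09758.
So π ≈ 9.7581%.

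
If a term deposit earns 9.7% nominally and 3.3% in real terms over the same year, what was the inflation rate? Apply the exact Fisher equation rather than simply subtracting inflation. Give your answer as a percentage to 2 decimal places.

From (1+r_nom) = (1+r_real)(1+π), we get 1+π = (1 + 9.7%)/(1 + 3.3%) = 1.097/1.033 ≈ 1.06196.
So π ≈ 6.1955%.

6.20%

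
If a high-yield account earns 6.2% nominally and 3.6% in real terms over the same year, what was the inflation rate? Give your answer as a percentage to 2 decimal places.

2.51%

From (1+r_nom) = (1+r_real)(1+π), we get 1+π = (1 + 6.2%)/(1 + 3.6%) = 1.062/1.036 ≈ 1.02510.
So π ≈ 2.5097%.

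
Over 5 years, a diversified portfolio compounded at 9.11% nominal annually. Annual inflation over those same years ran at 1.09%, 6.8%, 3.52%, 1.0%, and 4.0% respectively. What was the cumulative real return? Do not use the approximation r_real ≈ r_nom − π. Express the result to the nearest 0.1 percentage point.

31.7%

Cumulative inflation factor: 1.0109 × 1.068 × 1.0352 × 1.010 × 1.040 ≈ 1.17397.
Nominal growth factor: 1.54640. Real growth factor = 1.54640 / 1.17397 ≈ 1.31724.
Total real return ≈ 31.7238%.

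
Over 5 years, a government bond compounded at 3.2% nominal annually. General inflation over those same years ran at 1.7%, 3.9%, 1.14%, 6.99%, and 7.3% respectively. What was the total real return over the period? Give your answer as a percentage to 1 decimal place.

Cumulative inflation factor: 1.017 × 1.039 × 1.0114 × 1.0699 × 1.073 ≈ 1.22688.
Nominal growth factor: 1.17057. Real growth factor = 1.17057 / 1.22688 ≈ 0.95410.
Total real return ≈ -4.5895%.

-4.6%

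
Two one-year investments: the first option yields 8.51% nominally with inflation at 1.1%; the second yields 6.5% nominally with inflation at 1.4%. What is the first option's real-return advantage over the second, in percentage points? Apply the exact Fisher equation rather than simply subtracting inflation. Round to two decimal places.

2.30

The first option real return: 1.0851/1.011 − 1 = 7.329%.
The second real return: 1.065/1.014 − 1 = 5.030%.
Difference: 7.329 − 5.030 = 2.299 pp.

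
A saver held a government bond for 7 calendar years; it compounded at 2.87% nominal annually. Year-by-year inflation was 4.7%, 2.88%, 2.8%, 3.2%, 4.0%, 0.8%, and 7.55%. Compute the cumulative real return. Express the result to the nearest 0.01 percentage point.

-5.38%

Cumulative inflation factor: 1.047 × 1.0288 × 1.028 × 1.032 × 1.040 × 1.008 × 1.0755 ≈ 1.28841.
Nominal growth factor: 1.21905. Real growth factor = 1.21905 / 1.28841 ≈ 0.94616.
Total real return ≈ -5.3836%.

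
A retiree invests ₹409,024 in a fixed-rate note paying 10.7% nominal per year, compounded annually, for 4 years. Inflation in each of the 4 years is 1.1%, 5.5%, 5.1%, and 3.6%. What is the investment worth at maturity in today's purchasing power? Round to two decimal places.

Nominal value at maturity: ₹409,024 × (1 + 10.7%)^4 ≈ ₹614,241.67.
Price-level factor over 4 years: 1.011 × 1.055 × 1.051 × 1.036 ≈ 1.1613579218.
The maturity value deflated by that factor is the answer in today's purchasing power.

₹528,899.54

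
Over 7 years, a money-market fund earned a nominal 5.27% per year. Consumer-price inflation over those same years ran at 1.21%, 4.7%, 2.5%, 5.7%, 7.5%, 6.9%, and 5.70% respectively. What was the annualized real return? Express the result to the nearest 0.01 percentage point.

Cumulative inflation factor: 1.0121 × 1.047 × 1.025 × 1.057 × 1.075 × 1.069 × 1.0570 ≈ 1.39454.
Nominal growth factor: 1.43262. Real growth factor = 1.43262 / 1.39454 ≈ 1.02731.
Annualized: 1.02731^(1/7) − 1 ≈ 0.00386.

0.39%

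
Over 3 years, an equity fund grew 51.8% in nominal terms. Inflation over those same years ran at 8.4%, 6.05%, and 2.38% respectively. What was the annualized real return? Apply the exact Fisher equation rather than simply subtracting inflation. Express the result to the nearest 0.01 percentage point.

8.85%

Cumulative inflation factor: 1.084 × 1.0605 × 1.0238 ≈ 1.17694.
Nominal growth factor: 1.51800. Real growth factor = 1.51800 / 1.17694 ≈ 1.28978.
Annualized: 1.28978^(1/3) − 1 ≈ 0.08853.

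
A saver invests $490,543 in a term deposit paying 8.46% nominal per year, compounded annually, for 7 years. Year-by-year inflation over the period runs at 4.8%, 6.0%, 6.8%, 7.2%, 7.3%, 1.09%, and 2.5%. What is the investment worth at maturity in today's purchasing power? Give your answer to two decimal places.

Nominal value at maturity: $490,543 × (1 + 8.46%)^7 ≈ $866,092.51.
Price-level factor over 7 years: 1.048 × 1.060 × 1.068 × 1.072 × 1.073 × 1.0109 × 1.025 ≈ 1.4140506633.
Dividing the nominal maturity value by the price-level factor gives the value in today's money.

$612,490.44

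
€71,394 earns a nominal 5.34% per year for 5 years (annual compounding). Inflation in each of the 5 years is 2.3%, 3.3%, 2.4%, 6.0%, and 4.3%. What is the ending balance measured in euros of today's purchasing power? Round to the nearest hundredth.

Nominal value at maturity: €71,394 × (1 + 5.34%)^5 ≈ €92,603.69.
Price-level factor over 5 years: 1.023 × 1.033 × 1.024 × 1.060 × 1.043 ≈ 1.1963715740.
Dividing the nominal maturity value by the price-level factor gives the value in today's money.

€77,403.79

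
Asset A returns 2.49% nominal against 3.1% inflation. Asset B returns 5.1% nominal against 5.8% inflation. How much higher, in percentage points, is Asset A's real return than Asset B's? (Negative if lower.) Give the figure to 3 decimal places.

0.070

Asset A real return: 1.0249/1.031 − 1 = -0.5917%.
Asset B real return: 1.051/1.058 − 1 = -0.6616%.
Difference: -0.5917 − (-0.6616) = 0.0699 pp.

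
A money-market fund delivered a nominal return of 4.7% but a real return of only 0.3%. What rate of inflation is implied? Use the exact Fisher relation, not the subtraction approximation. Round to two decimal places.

From (1+r_nom) = (1+r_real)(1+π), we get 1+π = (1 + 4.7%)/(1 + 0.3%) = 1.047/1.003 ≈ 1.04387.
So π ≈ 4.3868%.

4.39%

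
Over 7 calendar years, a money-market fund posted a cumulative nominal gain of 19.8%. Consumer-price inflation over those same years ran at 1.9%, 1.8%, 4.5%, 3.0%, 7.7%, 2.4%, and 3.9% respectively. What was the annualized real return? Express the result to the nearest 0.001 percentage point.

Cumulative inflation factor: 1.019 × 1.018 × 1.045 × 1.030 × 1.077 × 1.024 × 1.039 ≈ 1.27940.
Nominal growth factor: 1.19800. Real growth factor = 1.19800 / 1.27940 ≈ 0.93638.
Annualized: 0.93638^(1/7) − 1 ≈ -0.00935.

-0.935%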